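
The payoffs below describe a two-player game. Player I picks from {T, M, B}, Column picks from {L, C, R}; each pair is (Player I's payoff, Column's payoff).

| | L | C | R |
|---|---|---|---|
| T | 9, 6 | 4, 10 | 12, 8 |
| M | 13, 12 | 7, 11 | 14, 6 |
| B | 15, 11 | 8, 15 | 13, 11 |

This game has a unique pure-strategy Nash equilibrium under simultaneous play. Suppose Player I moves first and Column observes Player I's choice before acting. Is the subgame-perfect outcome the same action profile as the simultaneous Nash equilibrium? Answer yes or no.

no

Column best-responds to each possible Player I move:
- T → Column plays C (best of 6, 10, 8); Player I gets 4.
- M → Column plays L (best of 12, 11, 6); Player I gets 13.
- B → Column plays C (best of 11, 15, 11); Player I gets 8.
Player I's induced payoffs are 4, 13, 8, so Player I commits to M. Subgame-perfect outcome: (M, L) with payoffs (13, 12).
Under simultaneous play:
Player I's best replies: L→B; C→B; R→M.
Column's best replies: T→C; M→L; B→C.
The unique mutual best reply is (B, C), giving (8, 15).
Sequential outcome (M, L) differs from the Nash profile (B, C).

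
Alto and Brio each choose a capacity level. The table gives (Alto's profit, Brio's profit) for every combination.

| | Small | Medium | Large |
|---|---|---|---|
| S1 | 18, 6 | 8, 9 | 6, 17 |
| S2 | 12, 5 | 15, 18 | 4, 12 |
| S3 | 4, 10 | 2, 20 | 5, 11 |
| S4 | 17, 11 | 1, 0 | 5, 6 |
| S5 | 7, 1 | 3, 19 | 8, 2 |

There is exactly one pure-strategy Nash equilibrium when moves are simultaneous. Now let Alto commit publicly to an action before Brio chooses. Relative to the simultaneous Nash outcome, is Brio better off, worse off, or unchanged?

Work backward from Brio's decision.
- S1 → Brio plays Large (best of 6, 9, 17); Alto gets 6.
- S2 → Brio plays Medium (best of 5, 18, 12); Alto gets 15.
- S3 → Brio plays Medium (best of 10, 20, 11); Alto gets 2.
- S4 → Brio plays Small (best of 11, 0, 6); Alto gets 17.
- S5 → Brio plays Medium (best of 1, 19, 2); Alto gets 3.
Maximizing over 6, 15, 2, 17, 3, Alto chooses S4. Subgame-perfect outcome: (S4, Small) with payoffs (17, 11).
Under simultaneous play:
Alto's best replies: Small→S1; Medium→S2; Large→S5.
Brio's best replies: S1→Large; S2→Medium; S3→Medium; S4→Small; S5→Medium.
Only (S2, Medium) has each player best-responding; Nash payoffs (15, 18).
Brio earns 11 sequentially versus 18 at the Nash outcome: worse off.

worse off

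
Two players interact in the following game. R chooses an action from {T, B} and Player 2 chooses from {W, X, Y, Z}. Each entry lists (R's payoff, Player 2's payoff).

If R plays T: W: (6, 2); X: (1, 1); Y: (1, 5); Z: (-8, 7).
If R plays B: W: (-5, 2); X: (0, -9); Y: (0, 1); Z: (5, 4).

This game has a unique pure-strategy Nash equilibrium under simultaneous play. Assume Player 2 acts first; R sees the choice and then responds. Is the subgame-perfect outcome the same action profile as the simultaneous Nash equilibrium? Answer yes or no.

no

R best-responds to each possible Player 2 move:
- W: R compares 6, -5 and picks T; Player 2 would get 2.
- X: R compares 1, 0 and picks T; Player 2 would get 1.
- Y: R compares 1, 0 and picks T; Player 2 would get 5.
- Z: R compares -8, 5 and picks B; Player 2 would get 4.
Maximizing over 2, 1, 5, 4, Player 2 chooses Y. Subgame-perfect outcome: (T, Y) with payoffs (1, 5).
Under simultaneous play:
R's best replies: W→T; X→T; Y→T; Z→B.
Player 2's best replies: T→Z; B→Z.
The unique mutual best reply is (B, Z), giving (5, 4).
Sequential outcome (T, Y) differs from the Nash profile (B, Z).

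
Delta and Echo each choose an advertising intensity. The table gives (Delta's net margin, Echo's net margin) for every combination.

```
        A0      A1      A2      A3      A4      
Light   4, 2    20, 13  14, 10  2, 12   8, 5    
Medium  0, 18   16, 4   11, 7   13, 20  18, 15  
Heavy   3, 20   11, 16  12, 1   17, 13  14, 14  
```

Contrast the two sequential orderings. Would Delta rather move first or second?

first

If Delta leads: Echo's best replies are Light→A1, Medium→A3, Heavy→A0; Delta's induced payoffs 20, 13, 3; outcome (Light, A1), payoffs (20, 13).
If Echo leads: Delta's best replies are A0→Light, A1→Light, A2→Light, A3→Heavy, A4→Medium; Echo's induced payoffs 2, 13, 10, 13, 15; outcome (Medium, A4), payoffs (18, 15).
Delta gets 20 moving first and 18 moving second, so Delta prefers to move first.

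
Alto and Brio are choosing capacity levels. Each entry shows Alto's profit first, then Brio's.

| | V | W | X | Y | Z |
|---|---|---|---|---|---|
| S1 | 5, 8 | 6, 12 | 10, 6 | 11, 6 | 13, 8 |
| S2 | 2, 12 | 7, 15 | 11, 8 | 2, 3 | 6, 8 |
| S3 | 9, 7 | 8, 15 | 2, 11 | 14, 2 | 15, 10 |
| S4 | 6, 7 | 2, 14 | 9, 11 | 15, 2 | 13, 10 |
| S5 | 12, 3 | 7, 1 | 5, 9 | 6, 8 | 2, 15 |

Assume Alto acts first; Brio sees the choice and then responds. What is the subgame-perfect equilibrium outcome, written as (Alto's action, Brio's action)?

Solve by backward induction (Alto leads).
- S1: Brio compares 8, 12, 6, 6, 8 and picks W; Alto would get 6.
- S2: Brio compares 12, 15, 8, 3, 8 and picks W; Alto would get 7.
- S3: Brio compares 7, 15, 11, 2, 10 and picks W; Alto would get 8.
- S4: Brio compares 7, 14, 11, 2, 10 and picks W; Alto would get 2.
- S5: Brio compares 3, 1, 9, 8, 15 and picks Z; Alto would get 2.
Alto's induced payoffs are 6, 7, 8, 2, 2, so Alto commits to S3. Subgame-perfect outcome: (S3, W) with payoffs (8, 15).

(S3, W)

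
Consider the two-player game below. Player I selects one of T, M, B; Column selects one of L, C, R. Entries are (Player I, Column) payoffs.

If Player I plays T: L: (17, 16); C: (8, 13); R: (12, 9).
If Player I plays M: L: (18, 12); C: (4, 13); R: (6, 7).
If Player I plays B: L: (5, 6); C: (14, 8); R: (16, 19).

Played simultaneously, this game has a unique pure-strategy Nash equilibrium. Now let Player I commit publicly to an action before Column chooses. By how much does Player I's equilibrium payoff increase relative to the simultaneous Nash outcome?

Backward induction with Player I moving first.
- T: Column compares 16, 13, 9 and picks L; Player I would get 17.
- M: Column compares 12, 13, 7 and picks C; Player I would get 4.
- B: Column compares 6, 8, 19 and picks R; Player I would get 16.
Player I's induced payoffs are 17, 4, 16, so Player I commits to T. Subgame-perfect outcome: (T, L) with payoffs (17, 16).
Now find the simultaneous Nash equilibrium.
Player I's best replies: L→M; C→B; R→B.
Column's best replies: T→L; M→C; B→R.
The unique mutual best reply is (B, R), giving (16, 19).
Player I's commitment gain: 17 − 16 = 1.

1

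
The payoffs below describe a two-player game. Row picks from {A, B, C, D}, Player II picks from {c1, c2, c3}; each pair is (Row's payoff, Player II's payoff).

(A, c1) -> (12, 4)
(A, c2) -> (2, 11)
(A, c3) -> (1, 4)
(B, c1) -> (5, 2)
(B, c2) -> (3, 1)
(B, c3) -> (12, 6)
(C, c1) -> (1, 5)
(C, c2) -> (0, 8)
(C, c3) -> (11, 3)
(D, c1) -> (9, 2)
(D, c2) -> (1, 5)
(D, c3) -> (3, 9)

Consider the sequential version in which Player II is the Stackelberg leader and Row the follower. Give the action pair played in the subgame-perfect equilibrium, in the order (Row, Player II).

Work backward from Row's decision.
- c1 → Row plays A (best of 12, 5, 1, 9); Player II gets 4.
- c2 → Row plays B (best of 2, 3, 0, 1); Player II gets 1.
- c3 → Row plays B (best of 1, 12, 11, 3); Player II gets 6.
Among 4, 1, 6, the best is 6 at c3. Subgame-perfect outcome: (B, c3) with payoffs (12, 6).

(B, c3)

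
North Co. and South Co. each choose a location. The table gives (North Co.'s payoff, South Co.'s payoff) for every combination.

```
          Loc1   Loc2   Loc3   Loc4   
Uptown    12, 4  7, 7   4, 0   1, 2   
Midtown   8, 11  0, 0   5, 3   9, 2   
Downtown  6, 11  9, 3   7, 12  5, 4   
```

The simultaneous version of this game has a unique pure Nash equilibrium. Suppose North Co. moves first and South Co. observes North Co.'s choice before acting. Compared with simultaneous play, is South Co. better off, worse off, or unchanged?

South Co. best-responds to each possible North Co. move:
- Uptown: BR = Loc2, leader payoff 7.
- Midtown: BR = Loc1, leader payoff 8.
- Downtown: BR = Loc3, leader payoff 7.
North Co.'s induced payoffs are 7, 8, 7, so North Co. commits to Midtown. Subgame-perfect outcome: (Midtown, Loc1) with payoffs (8, 11).
Now find the simultaneous Nash equilibrium.
North Co.'s best replies: Loc1→Uptown; Loc2→Downtown; Loc3→Downtown; Loc4→Midtown.
South Co.'s best replies: Uptown→Loc2; Midtown→Loc1; Downtown→Loc3.
Only (Downtown, Loc3) has each player best-responding; Nash payoffs (7, 12).
South Co. earns 11 sequentially versus 12 at the Nash outcome: worse off.

worse off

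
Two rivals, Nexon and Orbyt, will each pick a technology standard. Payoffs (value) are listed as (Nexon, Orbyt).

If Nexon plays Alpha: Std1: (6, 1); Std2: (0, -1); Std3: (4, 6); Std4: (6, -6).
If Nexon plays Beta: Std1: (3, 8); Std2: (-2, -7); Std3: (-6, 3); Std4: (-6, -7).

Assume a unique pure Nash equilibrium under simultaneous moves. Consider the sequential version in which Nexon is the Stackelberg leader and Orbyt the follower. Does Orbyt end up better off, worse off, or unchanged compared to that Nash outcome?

unchanged

Work backward from Orbyt's decision.
- Alpha: Orbyt compares 1, -1, 6, -6 and picks Std3; Nexon would get 4.
- Beta: Orbyt compares 8, -7, 3, -7 and picks Std1; Nexon would get 3.
Maximizing over 4, 3, Nexon chooses Alpha. Subgame-perfect outcome: (Alpha, Std3) with payoffs (4, 6).
Under simultaneous play:
Nexon's best replies: Std1→Alpha; Std2→Alpha; Std3→Alpha; Std4→Alpha.
Orbyt's best replies: Alpha→Std3; Beta→Std1.
Only (Alpha, Std3) has each player best-responding; Nash payoffs (4, 6).
Orbyt earns 6 sequentially versus 6 at the Nash outcome: unchanged.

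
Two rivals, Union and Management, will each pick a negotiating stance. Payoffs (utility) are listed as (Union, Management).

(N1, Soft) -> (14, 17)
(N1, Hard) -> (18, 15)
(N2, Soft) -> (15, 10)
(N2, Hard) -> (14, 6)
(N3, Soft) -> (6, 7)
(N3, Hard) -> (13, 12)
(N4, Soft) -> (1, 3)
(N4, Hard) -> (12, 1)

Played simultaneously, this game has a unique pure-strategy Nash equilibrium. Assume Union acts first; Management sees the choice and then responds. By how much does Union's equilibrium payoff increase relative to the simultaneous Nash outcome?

Work backward from Management's decision.
- N1: BR = Soft, leader payoff 14.
- N2: BR = Soft, leader payoff 15.
- N3: BR = Hard, leader payoff 13.
- N4: BR = Soft, leader payoff 1.
Union's induced payoffs are 14, 15, 13, 1, so Union commits to N2. Subgame-perfect outcome: (N2, Soft) with payoffs (15, 10).
For the simultaneous game, intersect best replies.
Union's best replies: Soft→N2; Hard→N1.
Management's best replies: N1→Soft; N2→Soft; N3→Hard; N4→Soft.
The unique mutual best reply is (N2, Soft), giving (15, 10).
Union's commitment gain: 15 − 15 = 0.

0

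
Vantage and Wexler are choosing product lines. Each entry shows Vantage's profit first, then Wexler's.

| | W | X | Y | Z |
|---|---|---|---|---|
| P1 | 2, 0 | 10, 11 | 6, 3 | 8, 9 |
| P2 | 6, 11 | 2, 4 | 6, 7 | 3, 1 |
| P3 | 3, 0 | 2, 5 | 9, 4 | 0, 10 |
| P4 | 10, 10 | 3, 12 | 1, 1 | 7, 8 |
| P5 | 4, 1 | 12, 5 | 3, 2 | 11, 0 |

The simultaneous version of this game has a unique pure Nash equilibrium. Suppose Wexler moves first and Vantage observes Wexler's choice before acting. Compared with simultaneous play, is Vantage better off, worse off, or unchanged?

worse off

Solve by backward induction (Wexler leads).
- W: BR = P4, leader payoff 10.
- X: BR = P5, leader payoff 5.
- Y: BR = P3, leader payoff 4.
- Z: BR = P5, leader payoff 0.
Wexler's induced payoffs are 10, 5, 4, 0, so Wexler commits to W. Subgame-perfect outcome: (P4, W) with payoffs (10, 10).
For the simultaneous game, intersect best replies.
Vantage's best replies: W→P4; X→P5; Y→P3; Z→P5.
Wexler's best replies: P1→X; P2→W; P3→Z; P4→X; P5→X.
The unique mutual best reply is (P5, X), giving (12, 5).
Vantage earns 10 sequentially versus 12 at the Nash outcome: worse off.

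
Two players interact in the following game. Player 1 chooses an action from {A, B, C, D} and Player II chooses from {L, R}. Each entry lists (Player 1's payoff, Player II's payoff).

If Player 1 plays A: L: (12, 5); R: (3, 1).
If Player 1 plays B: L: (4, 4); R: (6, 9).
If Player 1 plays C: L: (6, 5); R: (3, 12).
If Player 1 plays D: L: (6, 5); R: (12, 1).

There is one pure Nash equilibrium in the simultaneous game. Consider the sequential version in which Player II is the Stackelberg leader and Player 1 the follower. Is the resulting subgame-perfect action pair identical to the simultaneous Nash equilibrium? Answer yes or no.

Solve by backward induction (Player II leads).
- L: BR = A, leader payoff 5.
- R: BR = D, leader payoff 1.
Maximizing over 5, 1, Player II chooses L. Subgame-perfect outcome: (A, L) with payoffs (12, 5).
Now find the simultaneous Nash equilibrium.
Player 1's best replies: L→A; R→D.
Player II's best replies: A→L; B→R; C→R; D→L.
The unique mutual best reply is (A, L), giving (12, 5).
Sequential outcome (A, L) coincides with the Nash profile (A, L).

yes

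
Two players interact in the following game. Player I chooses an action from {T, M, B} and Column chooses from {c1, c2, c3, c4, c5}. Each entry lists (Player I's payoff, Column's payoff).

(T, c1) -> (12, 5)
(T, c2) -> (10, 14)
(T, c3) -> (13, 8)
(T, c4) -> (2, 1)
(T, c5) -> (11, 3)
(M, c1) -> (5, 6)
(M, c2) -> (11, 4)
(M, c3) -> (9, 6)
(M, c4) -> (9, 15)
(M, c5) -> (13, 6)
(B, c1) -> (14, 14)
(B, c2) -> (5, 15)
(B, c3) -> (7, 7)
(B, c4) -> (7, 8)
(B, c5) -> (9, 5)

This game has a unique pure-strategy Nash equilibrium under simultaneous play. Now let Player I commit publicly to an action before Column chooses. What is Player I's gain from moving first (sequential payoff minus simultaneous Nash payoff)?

Backward induction with Player I moving first.
- T: Column compares 5, 14, 8, 1, 3 and picks c2; Player I would get 10.
- M: Column compares 6, 4, 6, 15, 6 and picks c4; Player I would get 9.
- B: Column compares 14, 15, 7, 8, 5 and picks c2; Player I would get 5.
Among 10, 9, 5, the best is 10 at T. Subgame-perfect outcome: (T, c2) with payoffs (10, 14).
Under simultaneous play:
Player I's best replies: c1→B; c2→M; c3→T; c4→M; c5→M.
Column's best replies: T→c2; M→c4; B→c2.
Only (M, c4) has each player best-responding; Nash payoffs (9, 15).
Player I's commitment gain: 10 − 9 = 1.

1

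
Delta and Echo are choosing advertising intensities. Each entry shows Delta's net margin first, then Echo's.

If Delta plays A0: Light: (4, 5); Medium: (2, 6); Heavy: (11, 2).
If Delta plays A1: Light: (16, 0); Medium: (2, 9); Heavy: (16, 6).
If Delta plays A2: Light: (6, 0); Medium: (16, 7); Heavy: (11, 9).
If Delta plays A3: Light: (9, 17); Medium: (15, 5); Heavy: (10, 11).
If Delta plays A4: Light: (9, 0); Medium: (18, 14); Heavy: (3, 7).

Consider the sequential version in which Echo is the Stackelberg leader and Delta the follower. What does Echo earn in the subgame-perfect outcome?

Delta best-responds to each possible Echo move:
- Light: BR = A1, leader payoff 0.
- Medium: BR = A4, leader payoff 14.
- Heavy: BR = A1, leader payoff 6.
Echo's induced payoffs are 0, 14, 6, so Echo commits to Medium. Subgame-perfect outcome: (A4, Medium) with payoffs (18, 14).

14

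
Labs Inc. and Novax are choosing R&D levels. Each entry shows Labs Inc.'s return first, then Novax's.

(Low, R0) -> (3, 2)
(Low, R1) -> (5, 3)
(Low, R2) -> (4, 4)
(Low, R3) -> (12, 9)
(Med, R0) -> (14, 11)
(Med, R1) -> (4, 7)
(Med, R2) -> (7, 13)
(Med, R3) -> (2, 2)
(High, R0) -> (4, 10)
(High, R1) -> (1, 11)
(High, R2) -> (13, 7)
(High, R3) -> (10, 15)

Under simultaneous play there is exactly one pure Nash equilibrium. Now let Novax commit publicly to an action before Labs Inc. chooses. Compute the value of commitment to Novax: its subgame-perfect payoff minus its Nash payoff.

Solve by backward induction (Novax leads).
- R0: Labs Inc. compares 3, 14, 4 and picks Med; Novax would get 11.
- R1: Labs Inc. compares 5, 4, 1 and picks Low; Novax would get 3.
- R2: Labs Inc. compares 4, 7, 13 and picks High; Novax would get 7.
- R3: Labs Inc. compares 12, 2, 10 and picks Low; Novax would get 9.
Maximizing over 11, 3, 7, 9, Novax chooses R0. Subgame-perfect outcome: (Med, R0) with payoffs (14, 11).
Under simultaneous play:
Labs Inc.'s best replies: R0→Med; R1→Low; R2→High; R3→Low.
Novax's best replies: Low→R3; Med→R2; High→R3.
The unique mutual best reply is (Low, R3), giving (12, 9).
Novax's commitment gain: 11 − 9 = 2.

2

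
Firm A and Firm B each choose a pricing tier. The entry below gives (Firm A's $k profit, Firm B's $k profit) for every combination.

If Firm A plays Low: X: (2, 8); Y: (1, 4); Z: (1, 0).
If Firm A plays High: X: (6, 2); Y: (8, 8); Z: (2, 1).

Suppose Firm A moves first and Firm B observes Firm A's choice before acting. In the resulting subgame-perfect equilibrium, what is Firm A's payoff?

Solve by backward induction (Firm A leads).
- Low → Firm B plays X (best of 8, 4, 0); Firm A gets 2.
- High → Firm B plays Y (best of 2, 8, 1); Firm A gets 8.
Maximizing over 2, 8, Firm A chooses High. Subgame-perfect outcome: (High, Y) with payoffs (8, 8).

8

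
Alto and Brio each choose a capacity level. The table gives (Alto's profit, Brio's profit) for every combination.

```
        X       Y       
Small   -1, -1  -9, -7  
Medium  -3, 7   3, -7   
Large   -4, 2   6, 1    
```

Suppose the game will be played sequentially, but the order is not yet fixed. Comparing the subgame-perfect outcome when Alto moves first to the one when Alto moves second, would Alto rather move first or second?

second

If Alto leads: Brio's best replies are Small→X, Medium→X, Large→X; Alto's induced payoffs -1, -3, -4; outcome (Small, X), payoffs (-1, -1).
If Brio leads: Alto's best replies are X→Small, Y→Large; Brio's induced payoffs -1, 1; outcome (Large, Y), payoffs (6, 1).
Alto gets -1 moving first and 6 moving second, so Alto prefers to move second.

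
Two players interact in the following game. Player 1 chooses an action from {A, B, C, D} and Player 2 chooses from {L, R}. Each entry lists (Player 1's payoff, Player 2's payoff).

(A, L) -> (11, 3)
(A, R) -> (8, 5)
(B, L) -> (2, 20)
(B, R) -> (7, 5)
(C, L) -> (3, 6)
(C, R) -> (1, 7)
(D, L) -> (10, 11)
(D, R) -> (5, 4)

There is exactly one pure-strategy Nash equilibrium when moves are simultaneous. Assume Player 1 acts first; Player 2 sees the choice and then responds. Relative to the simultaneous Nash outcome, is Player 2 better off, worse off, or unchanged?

Player 2 best-responds to each possible Player 1 move:
- A: BR = R, leader payoff 8.
- B: BR = L, leader payoff 2.
- C: BR = R, leader payoff 1.
- D: BR = L, leader payoff 10.
Player 1's induced payoffs are 8, 2, 1, 10, so Player 1 commits to D. Subgame-perfect outcome: (D, L) with payoffs (10, 11).
Now find the simultaneous Nash equilibrium.
Player 1's best replies: L→A; R→A.
Player 2's best replies: A→R; B→L; C→R; D→L.
The unique mutual best reply is (A, R), giving (8, 5).
Player 2 earns 11 sequentially versus 5 at the Nash outcome: better off.

better off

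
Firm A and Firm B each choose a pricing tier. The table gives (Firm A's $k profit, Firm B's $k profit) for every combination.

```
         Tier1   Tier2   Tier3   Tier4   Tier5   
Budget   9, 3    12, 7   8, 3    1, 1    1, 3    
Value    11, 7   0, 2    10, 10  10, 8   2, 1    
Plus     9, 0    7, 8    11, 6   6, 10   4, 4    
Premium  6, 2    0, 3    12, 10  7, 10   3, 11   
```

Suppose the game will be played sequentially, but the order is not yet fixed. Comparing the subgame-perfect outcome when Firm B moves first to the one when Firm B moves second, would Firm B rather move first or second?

If Firm A leads: Firm B's best replies are Budget→Tier2, Value→Tier3, Plus→Tier4, Premium→Tier5; Firm A's induced payoffs 12, 10, 6, 3; outcome (Budget, Tier2), payoffs (12, 7).
If Firm B leads: Firm A's best replies are Tier1→Value, Tier2→Budget, Tier3→Premium, Tier4→Value, Tier5→Plus; Firm B's induced payoffs 7, 7, 10, 8, 4; outcome (Premium, Tier3), payoffs (12, 10).
Firm B gets 10 moving first and 7 moving second, so Firm B prefers to move first.

first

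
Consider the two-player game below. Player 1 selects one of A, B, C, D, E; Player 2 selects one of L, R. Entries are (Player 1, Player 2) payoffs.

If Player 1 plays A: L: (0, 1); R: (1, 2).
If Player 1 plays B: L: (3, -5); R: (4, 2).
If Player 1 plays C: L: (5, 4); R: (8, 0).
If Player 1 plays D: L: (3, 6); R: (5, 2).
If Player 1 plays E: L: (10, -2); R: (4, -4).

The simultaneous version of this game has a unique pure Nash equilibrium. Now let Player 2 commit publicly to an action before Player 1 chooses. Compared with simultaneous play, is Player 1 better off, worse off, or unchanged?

worse off

Work backward from Player 1's decision.
- L → Player 1 plays E (best of 0, 3, 5, 3, 10); Player 2 gets -2.
- R → Player 1 plays C (best of 1, 4, 8, 5, 4); Player 2 gets 0.
Maximizing over -2, 0, Player 2 chooses R. Subgame-perfect outcome: (C, R) with payoffs (8, 0).
Under simultaneous play:
Player 1's best replies: L→E; R→C.
Player 2's best replies: A→R; B→R; C→L; D→L; E→L.
Only (E, L) has each player best-responding; Nash payoffs (10, -2).
Player 1 earns 8 sequentially versus 10 at the Nash outcome: worse off.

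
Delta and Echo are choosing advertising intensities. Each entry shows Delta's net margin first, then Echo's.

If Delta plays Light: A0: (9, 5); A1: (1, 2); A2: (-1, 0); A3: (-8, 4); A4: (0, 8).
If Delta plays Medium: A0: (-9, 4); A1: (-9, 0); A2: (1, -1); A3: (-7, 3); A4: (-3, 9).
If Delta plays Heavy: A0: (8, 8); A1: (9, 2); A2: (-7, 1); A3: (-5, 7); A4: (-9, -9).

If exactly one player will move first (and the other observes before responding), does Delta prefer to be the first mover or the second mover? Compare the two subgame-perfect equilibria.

If Delta leads: Echo's best replies are Light→A4, Medium→A4, Heavy→A0; Delta's induced payoffs 0, -3, 8; outcome (Heavy, A0), payoffs (8, 8).
If Echo leads: Delta's best replies are A0→Light, A1→Heavy, A2→Medium, A3→Heavy, A4→Light; Echo's induced payoffs 5, 2, -1, 7, 8; outcome (Light, A4), payoffs (0, 8).
Delta gets 8 moving first and 0 moving second, so Delta prefers to move first.

first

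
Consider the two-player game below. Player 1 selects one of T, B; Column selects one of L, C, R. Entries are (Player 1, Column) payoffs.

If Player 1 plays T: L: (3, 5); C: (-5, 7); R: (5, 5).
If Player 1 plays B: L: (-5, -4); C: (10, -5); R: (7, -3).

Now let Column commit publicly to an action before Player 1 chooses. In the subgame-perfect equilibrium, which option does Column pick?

Solve by backward induction (Column leads).
- L: Player 1 compares 3, -5 and picks T; Column would get 5.
- C: Player 1 compares -5, 10 and picks B; Column would get -5.
- R: Player 1 compares 5, 7 and picks B; Column would get -3.
Among 5, -5, -3, the best is 5 at L. Subgame-perfect outcome: (T, L) with payoffs (3, 5).

L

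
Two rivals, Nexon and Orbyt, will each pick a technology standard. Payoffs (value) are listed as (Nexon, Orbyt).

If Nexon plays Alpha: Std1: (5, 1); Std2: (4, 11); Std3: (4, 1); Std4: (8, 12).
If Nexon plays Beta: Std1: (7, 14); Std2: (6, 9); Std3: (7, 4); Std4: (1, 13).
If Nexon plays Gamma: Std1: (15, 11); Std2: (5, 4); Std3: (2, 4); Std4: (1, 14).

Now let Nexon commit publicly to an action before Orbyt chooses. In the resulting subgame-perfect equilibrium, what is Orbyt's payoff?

12

Orbyt best-responds to each possible Nexon move:
- Alpha → Orbyt plays Std4 (best of 1, 11, 1, 12); Nexon gets 8.
- Beta → Orbyt plays Std1 (best of 14, 9, 4, 13); Nexon gets 7.
- Gamma → Orbyt plays Std4 (best of 11, 4, 4, 14); Nexon gets 1.
Among 8, 7, 1, the best is 8 at Alpha. Subgame-perfect outcome: (Alpha, Std4) with payoffs (8, 12).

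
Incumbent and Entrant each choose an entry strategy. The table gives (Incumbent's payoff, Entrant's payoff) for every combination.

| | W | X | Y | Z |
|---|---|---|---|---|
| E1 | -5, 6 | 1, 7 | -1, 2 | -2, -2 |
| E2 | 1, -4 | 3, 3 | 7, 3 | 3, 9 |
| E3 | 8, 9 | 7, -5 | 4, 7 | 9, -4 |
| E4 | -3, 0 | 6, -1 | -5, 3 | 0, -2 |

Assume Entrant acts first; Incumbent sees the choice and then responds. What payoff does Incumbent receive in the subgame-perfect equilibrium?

Solve by backward induction (Entrant leads).
- W → Incumbent plays E3 (best of -5, 1, 8, -3); Entrant gets 9.
- X → Incumbent plays E3 (best of 1, 3, 7, 6); Entrant gets -5.
- Y → Incumbent plays E2 (best of -1, 7, 4, -5); Entrant gets 3.
- Z → Incumbent plays E3 (best of -2, 3, 9, 0); Entrant gets -4.
Maximizing over 9, -5, 3, -4, Entrant chooses W. Subgame-perfect outcome: (E3, W) with payoffs (8, 9).

8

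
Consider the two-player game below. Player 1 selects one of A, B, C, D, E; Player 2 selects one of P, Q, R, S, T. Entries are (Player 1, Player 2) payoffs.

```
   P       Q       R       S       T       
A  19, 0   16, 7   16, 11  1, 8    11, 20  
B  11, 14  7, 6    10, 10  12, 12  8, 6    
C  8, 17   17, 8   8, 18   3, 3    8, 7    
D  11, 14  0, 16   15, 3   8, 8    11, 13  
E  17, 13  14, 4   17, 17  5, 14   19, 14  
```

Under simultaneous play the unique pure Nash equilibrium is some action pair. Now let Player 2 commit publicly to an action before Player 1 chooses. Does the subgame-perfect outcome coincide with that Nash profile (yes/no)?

yes

Backward induction with Player 2 moving first.
- P → Player 1 plays A (best of 19, 11, 8, 11, 17); Player 2 gets 0.
- Q → Player 1 plays C (best of 16, 7, 17, 0, 14); Player 2 gets 8.
- R → Player 1 plays E (best of 16, 10, 8, 15, 17); Player 2 gets 17.
- S → Player 1 plays B (best of 1, 12, 3, 8, 5); Player 2 gets 12.
- T → Player 1 plays E (best of 11, 8, 8, 11, 19); Player 2 gets 14.
Player 2's induced payoffs are 0, 8, 17, 12, 14, so Player 2 commits to R. Subgame-perfect outcome: (E, R) with payoffs (17, 17).
For the simultaneous game, intersect best replies.
Player 1's best replies: P→A; Q→C; R→E; S→B; T→E.
Player 2's best replies: A→T; B→P; C→R; D→Q; E→R.
The unique mutual best reply is (E, R), giving (17, 17).
Sequential outcome (E, R) coincides with the Nash profile (E, R).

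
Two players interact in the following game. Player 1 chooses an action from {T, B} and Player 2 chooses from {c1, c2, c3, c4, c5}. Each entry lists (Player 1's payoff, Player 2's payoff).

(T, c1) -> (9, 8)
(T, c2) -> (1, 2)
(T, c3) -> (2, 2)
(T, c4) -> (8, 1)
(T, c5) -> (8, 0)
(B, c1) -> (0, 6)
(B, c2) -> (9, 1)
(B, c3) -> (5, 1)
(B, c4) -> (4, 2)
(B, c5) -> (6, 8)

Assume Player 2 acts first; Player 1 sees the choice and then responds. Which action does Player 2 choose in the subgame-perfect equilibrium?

Work backward from Player 1's decision.
- c1: Player 1 compares 9, 0 and picks T; Player 2 would get 8.
- c2: Player 1 compares 1, 9 and picks B; Player 2 would get 1.
- c3: Player 1 compares 2, 5 and picks B; Player 2 would get 1.
- c4: Player 1 compares 8, 4 and picks T; Player 2 would get 1.
- c5: Player 1 compares 8, 6 and picks T; Player 2 would get 0.
Player 2's induced payoffs are 8, 1, 1, 1, 0, so Player 2 commits to c1. Subgame-perfect outcome: (T, c1) with payoffs (9, 8).

c1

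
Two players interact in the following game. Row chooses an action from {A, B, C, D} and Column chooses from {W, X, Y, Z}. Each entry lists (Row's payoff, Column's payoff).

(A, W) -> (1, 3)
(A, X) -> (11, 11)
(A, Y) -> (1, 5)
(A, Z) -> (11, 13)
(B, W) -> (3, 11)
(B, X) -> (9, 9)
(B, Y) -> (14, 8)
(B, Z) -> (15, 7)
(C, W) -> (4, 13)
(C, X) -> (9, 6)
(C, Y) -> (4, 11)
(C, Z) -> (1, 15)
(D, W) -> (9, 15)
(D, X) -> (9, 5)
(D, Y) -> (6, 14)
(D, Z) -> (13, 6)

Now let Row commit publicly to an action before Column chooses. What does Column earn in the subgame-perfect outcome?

Solve by backward induction (Row leads).
- A: Column compares 3, 11, 5, 13 and picks Z; Row would get 11.
- B: Column compares 11, 9, 8, 7 and picks W; Row would get 3.
- C: Column compares 13, 6, 11, 15 and picks Z; Row would get 1.
- D: Column compares 15, 5, 14, 6 and picks W; Row would get 9.
Row's induced payoffs are 11, 3, 1, 9, so Row commits to A. Subgame-perfect outcome: (A, Z) with payoffs (11, 13).

13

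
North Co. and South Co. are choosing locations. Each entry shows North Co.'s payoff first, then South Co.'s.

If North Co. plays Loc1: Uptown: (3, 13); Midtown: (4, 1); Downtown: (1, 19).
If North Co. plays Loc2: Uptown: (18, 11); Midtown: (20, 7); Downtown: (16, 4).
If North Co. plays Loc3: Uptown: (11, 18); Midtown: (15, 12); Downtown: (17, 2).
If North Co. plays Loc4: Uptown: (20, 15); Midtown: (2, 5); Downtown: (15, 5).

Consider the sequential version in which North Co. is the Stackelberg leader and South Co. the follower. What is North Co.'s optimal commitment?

Solve by backward induction (North Co. leads).
- Loc1 → South Co. plays Downtown (best of 13, 1, 19); North Co. gets 1.
- Loc2 → South Co. plays Uptown (best of 11, 7, 4); North Co. gets 18.
- Loc3 → South Co. plays Uptown (best of 18, 12, 2); North Co. gets 11.
- Loc4 → South Co. plays Uptown (best of 15, 5, 5); North Co. gets 20.
Among 1, 18, 11, 20, the best is 20 at Loc4. Subgame-perfect outcome: (Loc4, Uptown) with payoffs (20, 15).

Loc4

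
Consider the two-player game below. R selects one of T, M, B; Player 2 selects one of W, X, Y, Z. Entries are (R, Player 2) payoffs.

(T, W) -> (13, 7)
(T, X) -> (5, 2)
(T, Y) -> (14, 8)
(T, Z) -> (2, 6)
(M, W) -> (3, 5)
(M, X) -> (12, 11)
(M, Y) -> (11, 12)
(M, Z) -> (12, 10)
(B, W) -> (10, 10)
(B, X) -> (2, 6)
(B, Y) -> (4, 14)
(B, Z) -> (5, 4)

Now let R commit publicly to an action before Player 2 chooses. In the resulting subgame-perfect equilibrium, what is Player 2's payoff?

8

Backward induction with R moving first.
- T: BR = Y, leader payoff 14.
- M: BR = Y, leader payoff 11.
- B: BR = Y, leader payoff 4.
Maximizing over 14, 11, 4, R chooses T. Subgame-perfect outcome: (T, Y) with payoffs (14, 8).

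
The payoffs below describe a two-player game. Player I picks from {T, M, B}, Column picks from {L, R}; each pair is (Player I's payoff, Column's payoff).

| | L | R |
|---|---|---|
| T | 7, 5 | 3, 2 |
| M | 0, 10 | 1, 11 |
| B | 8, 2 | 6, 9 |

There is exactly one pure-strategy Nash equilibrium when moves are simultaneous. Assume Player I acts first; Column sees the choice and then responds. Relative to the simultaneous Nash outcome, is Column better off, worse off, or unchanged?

worse off

Column best-responds to each possible Player I move:
- T → Column plays L (best of 5, 2); Player I gets 7.
- M → Column plays R (best of 10, 11); Player I gets 1.
- B → Column plays R (best of 2, 9); Player I gets 6.
Player I's induced payoffs are 7, 1, 6, so Player I commits to T. Subgame-perfect outcome: (T, L) with payoffs (7, 5).
For the simultaneous game, intersect best replies.
Player I's best replies: L→B; R→B.
Column's best replies: T→L; M→R; B→R.
Only (B, R) has each player best-responding; Nash payoffs (6, 9).
Column earns 5 sequentially versus 9 at the Nash outcome: worse off.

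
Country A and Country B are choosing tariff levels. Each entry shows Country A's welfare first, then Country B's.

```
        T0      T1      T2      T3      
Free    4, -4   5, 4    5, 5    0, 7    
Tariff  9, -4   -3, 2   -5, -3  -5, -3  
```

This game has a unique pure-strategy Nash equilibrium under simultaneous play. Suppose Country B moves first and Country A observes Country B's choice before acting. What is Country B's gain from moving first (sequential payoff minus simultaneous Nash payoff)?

Backward induction with Country B moving first.
- T0: Country A compares 4, 9 and picks Tariff; Country B would get -4.
- T1: Country A compares 5, -3 and picks Free; Country B would get 4.
- T2: Country A compares 5, -5 and picks Free; Country B would get 5.
- T3: Country A compares 0, -5 and picks Free; Country B would get 7.
Maximizing over -4, 4, 5, 7, Country B chooses T3. Subgame-perfect outcome: (Free, T3) with payoffs (0, 7).
Now find the simultaneous Nash equilibrium.
Country A's best replies: T0→Tariff; T1→Free; T2→Free; T3→Free.
Country B's best replies: Free→T3; Tariff→T1.
The unique mutual best reply is (Free, T3), giving (0, 7).
Country B's commitment gain: 7 − 7 = 0.

0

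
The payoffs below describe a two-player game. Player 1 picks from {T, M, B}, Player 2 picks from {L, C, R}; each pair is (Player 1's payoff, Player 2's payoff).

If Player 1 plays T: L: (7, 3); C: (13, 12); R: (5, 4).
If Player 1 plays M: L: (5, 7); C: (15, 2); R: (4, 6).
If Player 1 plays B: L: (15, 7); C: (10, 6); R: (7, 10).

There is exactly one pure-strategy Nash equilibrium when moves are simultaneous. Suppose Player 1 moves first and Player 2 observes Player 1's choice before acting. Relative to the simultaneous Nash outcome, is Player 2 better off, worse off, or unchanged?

Backward induction with Player 1 moving first.
- T → Player 2 plays C (best of 3, 12, 4); Player 1 gets 13.
- M → Player 2 plays L (best of 7, 2, 6); Player 1 gets 5.
- B → Player 2 plays R (best of 7, 6, 10); Player 1 gets 7.
Among 13, 5, 7, the best is 13 at T. Subgame-perfect outcome: (T, C) with payoffs (13, 12).
For the simultaneous game, intersect best replies.
Player 1's best replies: L→B; C→M; R→B.
Player 2's best replies: T→C; M→L; B→R.
Only (B, R) has each player best-responding; Nash payoffs (7, 10).
Player 2 earns 12 sequentially versus 10 at the Nash outcome: better off.

better off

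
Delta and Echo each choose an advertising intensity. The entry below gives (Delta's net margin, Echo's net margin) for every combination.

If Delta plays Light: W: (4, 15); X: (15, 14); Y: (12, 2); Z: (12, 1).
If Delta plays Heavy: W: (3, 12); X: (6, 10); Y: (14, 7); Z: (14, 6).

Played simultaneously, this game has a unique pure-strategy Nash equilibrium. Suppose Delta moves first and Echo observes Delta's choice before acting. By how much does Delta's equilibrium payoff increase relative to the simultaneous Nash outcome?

0

Backward induction with Delta moving first.
- Light: BR = W, leader payoff 4.
- Heavy: BR = W, leader payoff 3.
Maximizing over 4, 3, Delta chooses Light. Subgame-perfect outcome: (Light, W) with payoffs (4, 15).
Now find the simultaneous Nash equilibrium.
Delta's best replies: W→Light; X→Light; Y→Heavy; Z→Heavy.
Echo's best replies: Light→W; Heavy→W.
Only (Light, W) has each player best-responding; Nash payoffs (4, 15).
Delta's commitment gain: 4 − 4 = 0.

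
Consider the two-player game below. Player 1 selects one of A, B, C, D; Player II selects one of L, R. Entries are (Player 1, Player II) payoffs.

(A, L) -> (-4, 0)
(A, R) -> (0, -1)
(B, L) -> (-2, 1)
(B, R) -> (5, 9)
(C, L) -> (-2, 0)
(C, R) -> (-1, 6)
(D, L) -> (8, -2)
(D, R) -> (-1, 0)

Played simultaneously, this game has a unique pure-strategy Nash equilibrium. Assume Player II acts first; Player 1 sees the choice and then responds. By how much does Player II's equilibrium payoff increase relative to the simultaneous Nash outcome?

Backward induction with Player II moving first.
- L: BR = D, leader payoff -2.
- R: BR = B, leader payoff 9.
Maximizing over -2, 9, Player II chooses R. Subgame-perfect outcome: (B, R) with payoffs (5, 9).
Under simultaneous play:
Player 1's best replies: L→D; R→B.
Player II's best replies: A→L; B→R; C→R; D→R.
The unique mutual best reply is (B, R), giving (5, 9).
Player II's commitment gain: 9 − 9 = 0.

0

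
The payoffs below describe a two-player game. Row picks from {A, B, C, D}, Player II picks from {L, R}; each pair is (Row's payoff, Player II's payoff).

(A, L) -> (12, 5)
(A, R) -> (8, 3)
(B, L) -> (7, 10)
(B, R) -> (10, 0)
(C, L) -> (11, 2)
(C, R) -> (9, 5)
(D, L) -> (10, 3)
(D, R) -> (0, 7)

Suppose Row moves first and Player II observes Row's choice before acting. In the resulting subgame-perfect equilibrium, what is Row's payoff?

12

Player II best-responds to each possible Row move:
- A → Player II plays L (best of 5, 3); Row gets 12.
- B → Player II plays L (best of 10, 0); Row gets 7.
- C → Player II plays R (best of 2, 5); Row gets 9.
- D → Player II plays R (best of 3, 7); Row gets 0.
Among 12, 7, 9, 0, the best is 12 at A. Subgame-perfect outcome: (A, L) with payoffs (12, 5).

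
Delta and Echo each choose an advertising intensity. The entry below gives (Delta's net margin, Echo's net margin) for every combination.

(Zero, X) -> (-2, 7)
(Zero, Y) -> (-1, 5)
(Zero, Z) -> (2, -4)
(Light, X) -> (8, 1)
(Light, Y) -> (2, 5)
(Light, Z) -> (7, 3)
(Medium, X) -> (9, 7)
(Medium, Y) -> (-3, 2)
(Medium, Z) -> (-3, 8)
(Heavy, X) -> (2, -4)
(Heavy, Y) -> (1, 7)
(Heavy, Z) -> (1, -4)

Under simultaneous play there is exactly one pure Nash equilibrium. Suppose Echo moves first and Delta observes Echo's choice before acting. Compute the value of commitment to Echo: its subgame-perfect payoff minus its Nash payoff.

Backward induction with Echo moving first.
- X → Delta plays Medium (best of -2, 8, 9, 2); Echo gets 7.
- Y → Delta plays Light (best of -1, 2, -3, 1); Echo gets 5.
- Z → Delta plays Light (best of 2, 7, -3, 1); Echo gets 3.
Among 7, 5, 3, the best is 7 at X. Subgame-perfect outcome: (Medium, X) with payoffs (9, 7).
For the simultaneous game, intersect best replies.
Delta's best replies: X→Medium; Y→Light; Z→Light.
Echo's best replies: Zero→X; Light→Y; Medium→Z; Heavy→Y.
The unique mutual best reply is (Light, Y), giving (2, 5).
Echo's commitment gain: 7 − 5 = 2.

2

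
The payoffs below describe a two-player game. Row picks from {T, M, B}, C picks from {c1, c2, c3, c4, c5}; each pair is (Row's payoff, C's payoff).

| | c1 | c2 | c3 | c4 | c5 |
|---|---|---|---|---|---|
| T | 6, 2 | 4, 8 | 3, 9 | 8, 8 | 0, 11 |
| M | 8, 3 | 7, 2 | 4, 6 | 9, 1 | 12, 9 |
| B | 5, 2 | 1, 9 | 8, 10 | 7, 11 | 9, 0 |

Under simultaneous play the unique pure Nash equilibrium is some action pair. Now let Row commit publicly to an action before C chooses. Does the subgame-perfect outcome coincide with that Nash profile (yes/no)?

Work backward from C's decision.
- T: BR = c5, leader payoff 0.
- M: BR = c5, leader payoff 12.
- B: BR = c4, leader payoff 7.
Row's induced payoffs are 0, 12, 7, so Row commits to M. Subgame-perfect outcome: (M, c5) with payoffs (12, 9).
Now find the simultaneous Nash equilibrium.
Row's best replies: c1→M; c2→M; c3→B; c4→M; c5→M.
C's best replies: T→c5; M→c5; B→c4.
The unique mutual best reply is (M, c5), giving (12, 9).
Sequential outcome (M, c5) coincides with the Nash profile (M, c5).

yes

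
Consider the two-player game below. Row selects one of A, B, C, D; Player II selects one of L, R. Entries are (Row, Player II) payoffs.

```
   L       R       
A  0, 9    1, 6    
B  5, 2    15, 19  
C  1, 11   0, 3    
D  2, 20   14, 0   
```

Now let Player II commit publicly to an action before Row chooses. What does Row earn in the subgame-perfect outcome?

Backward induction with Player II moving first.
- L: BR = B, leader payoff 2.
- R: BR = B, leader payoff 19.
Player II's induced payoffs are 2, 19, so Player II commits to R. Subgame-perfect outcome: (B, R) with payoffs (15, 19).

15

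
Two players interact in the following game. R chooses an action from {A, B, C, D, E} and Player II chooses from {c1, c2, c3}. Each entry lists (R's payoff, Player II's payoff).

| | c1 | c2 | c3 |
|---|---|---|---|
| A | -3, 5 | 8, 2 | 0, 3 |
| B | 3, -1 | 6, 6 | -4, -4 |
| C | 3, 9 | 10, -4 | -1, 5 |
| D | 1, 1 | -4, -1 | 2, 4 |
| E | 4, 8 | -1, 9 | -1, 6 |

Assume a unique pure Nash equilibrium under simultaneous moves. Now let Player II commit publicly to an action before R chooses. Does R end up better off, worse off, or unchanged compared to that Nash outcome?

better off

Solve by backward induction (Player II leads).
- c1 → R plays E (best of -3, 3, 3, 1, 4); Player II gets 8.
- c2 → R plays C (best of 8, 6, 10, -4, -1); Player II gets -4.
- c3 → R plays D (best of 0, -4, -1, 2, -1); Player II gets 4.
Player II's induced payoffs are 8, -4, 4, so Player II commits to c1. Subgame-perfect outcome: (E, c1) with payoffs (4, 8).
Now find the simultaneous Nash equilibrium.
R's best replies: c1→E; c2→C; c3→D.
Player II's best replies: A→c1; B→c2; C→c1; D→c3; E→c2.
Only (D, c3) has each player best-responding; Nash payoffs (2, 4).
R earns 4 sequentially versus 2 at the Nash outcome: better off.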